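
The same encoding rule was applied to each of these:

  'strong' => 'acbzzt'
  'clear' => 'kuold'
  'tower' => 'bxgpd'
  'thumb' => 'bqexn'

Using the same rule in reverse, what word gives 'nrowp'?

field

In strong: s→a is +8, t→c is +9, r→b is +10, o→z is +11 — the shift increases by 1 each position. The shift increases by 1 at each position, starting from +8: 8, 9, 10, ….
Undoing it on nrowp: n−8=f, r−9=i, o−10=e, w−11=l, p−12=d.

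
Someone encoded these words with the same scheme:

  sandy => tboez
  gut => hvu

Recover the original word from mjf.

Compare letters: s→t is +1, a→b is +1, n→o is +1 — a constant shift. Each letter is shifted forward by 1 in the alphabet (a Caesar shift of +1).
Decoding mjf: m−1=l, j−1=i, f−1=e.

lie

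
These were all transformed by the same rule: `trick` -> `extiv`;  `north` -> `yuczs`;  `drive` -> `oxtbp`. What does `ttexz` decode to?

intro

Shifts by position in trick: pos 0: t→e (+11), pos 1: r→x (+6), pos 2: i→t (+11), pos 3: c→i (+6) — repeating every 2. The shifts repeat in a cycle of length 2: positions 0,1,… shift by +11, +6, then the pattern repeats.
Undoing it on ttexz: t−11=i, t−6=n, e−11=t, x−6=r, z−11=o.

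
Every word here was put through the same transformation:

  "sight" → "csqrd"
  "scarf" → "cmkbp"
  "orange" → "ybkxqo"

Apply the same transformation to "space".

Each letter is shifted forward by 10 in the alphabet (a Caesar shift of +10).
On space: s+10=c, p+10=z, a+10=k, c+10=m, e+10=o.

czkmo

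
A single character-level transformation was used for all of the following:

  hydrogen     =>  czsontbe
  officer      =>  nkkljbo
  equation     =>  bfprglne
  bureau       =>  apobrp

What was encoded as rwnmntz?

This is an affine cipher: with a=0,…,z=25, each position x becomes (9x+17) mod 26.
Decoding rwnmntz: r(17)→3·(17−17)≡0=a; w(22)→3·(22−17)≡15=p; n(13)→3·(13−17)≡14=o; m(12)→3·(12−17)≡11=l; n(13)→3·(13−17)≡14=o; t(19)→3·(19−17)≡6=g; z(25)→3·(25−17)≡24=y (all mod 26).

apology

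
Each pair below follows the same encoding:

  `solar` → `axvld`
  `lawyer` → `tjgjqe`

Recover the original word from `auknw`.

slack

In solar: s→a is +8, o→x is +9, l→v is +10, a→l is +11 — the shift increases by 1 each position. The shift increases by 1 at each position, starting from +8: 8, 9, 10, ….
Decoding auknw: a−8=s, u−9=l, k−10=a, n−11=c, w−12=k.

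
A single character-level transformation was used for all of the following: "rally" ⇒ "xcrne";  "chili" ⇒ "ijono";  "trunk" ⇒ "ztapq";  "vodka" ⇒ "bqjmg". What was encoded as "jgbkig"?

Shifts by position in rally: pos 0: r→x (+6), pos 1: a→c (+2), pos 2: l→r (+6), pos 3: l→n (+2) — repeating every 2. A repeating key of period 2 is used — shifts +6, +2 over and over.
Decoding jgbkig: j−6=d, g−2=e, b−6=v, k−2=i, i−6=c, g−2=e.

device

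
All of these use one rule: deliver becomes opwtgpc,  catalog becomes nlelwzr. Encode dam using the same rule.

olx

Compare letters: d→o is +11, e→p is +11, l→w is +11 — a constant shift. It's a constant shift of +11 (ROT11).
On dam: d+11=o, a+11=l, m+11=x.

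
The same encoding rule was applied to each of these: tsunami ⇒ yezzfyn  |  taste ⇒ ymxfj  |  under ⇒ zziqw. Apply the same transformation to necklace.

The shifts repeat in a cycle of length 2: positions 0,1,… shift by +5, +12, then the pattern repeats.
Applying it to necklace: n+5=s, e+12=q, c+5=h, k+12=w, l+5=q, a+12=m, c+5=h, e+12=q.

sqhwqmhq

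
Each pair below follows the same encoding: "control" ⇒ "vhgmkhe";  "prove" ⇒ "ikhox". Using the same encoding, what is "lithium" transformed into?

Every letter moves 19 places later in the alphabet, wrapping around z→a.
For lithium: l+19=e, i+19=b, t+19=m, h+19=a, i+19=b, u+19=n, m+19=f.

ebmabnf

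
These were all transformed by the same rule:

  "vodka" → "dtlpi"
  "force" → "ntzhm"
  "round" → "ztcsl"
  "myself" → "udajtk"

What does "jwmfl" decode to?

bread

Shifts by position in vodka: pos 0: v→d (+8), pos 1: o→t (+5), pos 2: d→l (+8), pos 3: k→p (+5) — repeating every 2. A repeating key of period 2 is used — shifts +8, +5 over and over.
Decoding jwmfl: j−8=b, w−5=r, m−8=e, f−5=a, l−8=d.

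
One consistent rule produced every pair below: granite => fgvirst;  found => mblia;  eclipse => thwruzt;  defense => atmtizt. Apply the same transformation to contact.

hbisvhs

g(6)→f(5) and r(17)→g(6) fit y≡19x+21 (mod 26); the inverse of 19 mod 26 is 11. This is an affine cipher: with a=0,…,z=25, each position x becomes (19x+21) mod 26.
Applying it to contact: c(2)→19·2+21≡7=h; o(14)→19·14+21≡1=b; n(13)→19·13+21≡8=i; t(19)→19·19+21≡18=s; a(0)→19·0+21≡21=v; c(2)→19·2+21≡7=h; t(19)→19·19+21≡18=s (all mod 26).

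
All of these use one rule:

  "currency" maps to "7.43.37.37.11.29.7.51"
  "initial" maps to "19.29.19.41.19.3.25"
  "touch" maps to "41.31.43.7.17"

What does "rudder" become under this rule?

37.43.9.9.11.37

c(#3)→7 and u(#21)→43: differences scale by 2, so n = 2·pos + 1. With a=1..z=26, the number is 2·pos + 1.
For rudder: r=18→37, u=21→43, d=4→9, d=4→9, e=5→11, r=18→37.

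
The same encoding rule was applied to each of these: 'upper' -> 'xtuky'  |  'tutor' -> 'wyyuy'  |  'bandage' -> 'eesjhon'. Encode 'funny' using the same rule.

iystf

Letter i (0-indexed) is shifted by i+3, so successive shifts are 3, 4, 5, ….
On funny: f+3=i, u+4=y, n+5=s, n+6=t, y+7=f.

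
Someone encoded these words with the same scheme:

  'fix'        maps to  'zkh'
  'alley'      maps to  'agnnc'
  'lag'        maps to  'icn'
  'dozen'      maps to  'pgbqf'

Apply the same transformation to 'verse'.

The output letters match the input read backwards, each shifted +2: fix reversed is xif. The word is reversed, then every letter is shifted forward by 2.
Applying it to verse: reverse → esrev; then shift: e+2=g, s+2=u, r+2=t, e+2=g, v+2=x.

gutgx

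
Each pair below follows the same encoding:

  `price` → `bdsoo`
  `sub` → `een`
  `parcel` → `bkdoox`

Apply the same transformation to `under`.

ezpod

The shift depends on letter class: consonant p→b is +12, but vowel i→s is +10. The rule splits by letter class: vowels +10, consonants +12.
On under: u(vowel)+10=e, n(cons)+12=z, d(cons)+12=p, e(vowel)+10=o, r(cons)+12=d.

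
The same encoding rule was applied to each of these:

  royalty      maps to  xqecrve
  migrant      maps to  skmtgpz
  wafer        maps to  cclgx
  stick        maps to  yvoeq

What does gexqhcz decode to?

The shifts repeat in a cycle of length 2: positions 0,1,… shift by +6, +2, then the pattern repeats.
Undoing it on gexqhcz: g−6=a, e−2=c, x−6=r, q−2=o, h−6=b, c−2=a, z−6=t.

acrobat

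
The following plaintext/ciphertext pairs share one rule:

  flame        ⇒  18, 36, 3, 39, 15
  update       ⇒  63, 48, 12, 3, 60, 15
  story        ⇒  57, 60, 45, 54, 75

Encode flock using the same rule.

f(#6)→18 and l(#12)→36: differences scale by 3, so n = 3·pos + 0. The formula is n = 3×(alphabet index, a=1).
Applying it to flock: f=6→18, l=12→36, o=15→45, c=3→9, k=11→33.

18, 36, 45, 9, 33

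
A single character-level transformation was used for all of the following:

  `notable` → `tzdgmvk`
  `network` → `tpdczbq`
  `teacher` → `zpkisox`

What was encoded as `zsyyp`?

Shifts by position in notable: pos 0: n→t (+6), pos 1: o→z (+11), pos 2: t→d (+10), pos 3: a→g (+6), pos 4: b→m (+11), pos 5: l→v (+10) — repeating every 3. A repeating key of period 3 is used — shifts +6, +11, +10 over and over.
Undoing it on zsyyp: z−6=t, s−11=h, y−10=o, y−6=s, p−11=e.

those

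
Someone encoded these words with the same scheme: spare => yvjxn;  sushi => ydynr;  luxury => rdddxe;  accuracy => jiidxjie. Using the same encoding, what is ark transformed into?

Two shifts are in play — +9 for a/e/i/o/u, +6 for every other letter.
On ark: a(vowel)+9=j, r(cons)+6=x, k(cons)+6=q.

jxq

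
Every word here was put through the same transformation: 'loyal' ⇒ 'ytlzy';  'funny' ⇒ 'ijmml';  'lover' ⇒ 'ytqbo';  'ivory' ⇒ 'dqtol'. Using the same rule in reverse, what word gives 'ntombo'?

corner

This is an affine cipher: with a=0,…,z=25, each position x becomes (7x+25) mod 26.
Reversing it on ntombo: n(13)→15·(13−25)≡2=c; t(19)→15·(19−25)≡14=o; o(14)→15·(14−25)≡17=r; m(12)→15·(12−25)≡13=n; b(1)→15·(1−25)≡4=e; o(14)→15·(14−25)≡17=r (all mod 26).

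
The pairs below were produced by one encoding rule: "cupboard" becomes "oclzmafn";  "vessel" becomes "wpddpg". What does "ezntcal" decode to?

Two steps: reverse the string, then apply a Caesar shift of +11.
Undoing it on ezntcal: shift back: e−11=t, z−11=o, n−11=c, t−11=i, c−11=r, a−11=p, l−11=a → tocirpa; then reverse → apricot.

apricot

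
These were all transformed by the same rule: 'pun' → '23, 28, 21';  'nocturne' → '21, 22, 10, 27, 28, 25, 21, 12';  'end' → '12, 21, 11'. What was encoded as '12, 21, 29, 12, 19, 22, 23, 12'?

p is letter #16 and maps to 23: an offset of 7. The number is (letter's place in the alphabet, a=1) + 7.
Reversing it on 12, 21, 29, 12, 19, 22, 23, 12: 12→(12−7)÷1=5=e, 21→(21−7)÷1=14=n, 29→(29−7)÷1=22=v, 12→(12−7)÷1=5=e, 19→(19−7)÷1=12=l, 22→(22−7)÷1=15=o, 23→(23−7)÷1=16=p, 12→(12−7)÷1=5=e.

envelope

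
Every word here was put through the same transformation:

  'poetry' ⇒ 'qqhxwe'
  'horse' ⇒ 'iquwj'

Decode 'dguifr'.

cereal

Each letter shifts forward by (position + 1), i.e. 1, 2, 3, … — the shift grows by one for each successive letter.
Decoding dguifr: d−1=c, g−2=e, u−3=r, i−4=e, f−5=a, r−6=l.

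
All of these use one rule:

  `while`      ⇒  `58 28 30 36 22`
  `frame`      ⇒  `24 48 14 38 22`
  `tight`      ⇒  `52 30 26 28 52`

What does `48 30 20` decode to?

rid

w(#23)→58 and h(#8)→28: differences scale by 2, so n = 2·pos + 12. Each letter becomes 2×(its alphabet position, a=1..z=26) + 12.
Decoding 48 30 20: 48→(48−12)÷2=18=r, 30→(30−12)÷2=9=i, 20→(20−12)÷2=4=d.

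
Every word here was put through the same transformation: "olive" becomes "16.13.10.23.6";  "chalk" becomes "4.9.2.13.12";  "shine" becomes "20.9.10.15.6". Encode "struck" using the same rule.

Letters become their 1-based position plus 1 (so a→2, b→3, …).
On struck: s=19→20, t=20→21, r=18→19, u=21→22, c=3→4, k=11→12.

20.21.19.22.4.12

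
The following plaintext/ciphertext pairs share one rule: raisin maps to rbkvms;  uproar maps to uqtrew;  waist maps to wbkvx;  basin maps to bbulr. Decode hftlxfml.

In raisin: r→r is +0, a→b is +1, i→k is +2, s→v is +3 — the shift increases by 1 each position. The shift increases by 1 at each position, starting from +0: 0, 1, 2, ….
Undoing it on hftlxfml: h−0=h, f−1=e, t−2=r, l−3=i, x−4=t, f−5=a, m−6=g, l−7=e.

heritage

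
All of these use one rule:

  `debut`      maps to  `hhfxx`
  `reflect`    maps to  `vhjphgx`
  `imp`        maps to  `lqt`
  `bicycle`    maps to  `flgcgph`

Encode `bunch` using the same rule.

The shift depends on letter class: consonant d→h is +4, but vowel e→h is +3. Two shifts are in play — +3 for a/e/i/o/u, +4 for every other letter.
Applying it to bunch: b(cons)+4=f, u(vowel)+3=x, n(cons)+4=r, c(cons)+4=g, h(cons)+4=l.

fxrgl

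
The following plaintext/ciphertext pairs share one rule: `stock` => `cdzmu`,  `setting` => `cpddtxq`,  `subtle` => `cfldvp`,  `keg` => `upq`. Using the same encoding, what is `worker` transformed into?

The shift depends on letter class: consonant s→c is +10, but vowel o→z is +11. Vowels shift forward by 11 and consonants shift forward by 10.
Applying it to worker: w(cons)+10=g, o(vowel)+11=z, r(cons)+10=b, k(cons)+10=u, e(vowel)+11=p, r(cons)+10=b.

gzbupb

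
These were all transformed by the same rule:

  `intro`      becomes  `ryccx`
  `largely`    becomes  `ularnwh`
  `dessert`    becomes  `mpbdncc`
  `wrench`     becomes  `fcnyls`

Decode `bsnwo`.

shelf

Shifts by position in intro: pos 0: i→r (+9), pos 1: n→y (+11), pos 2: t→c (+9), pos 3: r→c (+11) — repeating every 2. A repeating key of period 2 is used — shifts +9, +11 over and over.
Undoing it on bsnwo: b−9=s, s−11=h, n−9=e, w−11=l, o−9=f.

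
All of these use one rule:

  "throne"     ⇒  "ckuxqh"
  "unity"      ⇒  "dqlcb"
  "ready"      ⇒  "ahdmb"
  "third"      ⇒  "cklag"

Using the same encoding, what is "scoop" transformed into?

bfrxs

Shifts by position in throne: pos 0: t→c (+9), pos 1: h→k (+3), pos 2: r→u (+3), pos 3: o→x (+9), pos 4: n→q (+3), pos 5: e→h (+3) — repeating every 3. The shifts repeat in a cycle of length 3: positions 0,1,… shift by +9, +3, +3, then the pattern repeats.
Applying it to scoop: s+9=b, c+3=f, o+3=r, o+9=x, p+3=s.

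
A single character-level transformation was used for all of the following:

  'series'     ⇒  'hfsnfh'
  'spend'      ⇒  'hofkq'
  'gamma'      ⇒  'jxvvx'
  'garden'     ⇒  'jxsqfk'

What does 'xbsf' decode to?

s(18)→h(7) and e(4)→f(5) fit y≡15x+23 (mod 26); the inverse of 15 mod 26 is 7. This is an affine cipher: with a=0,…,z=25, each position x becomes (15x+23) mod 26.
Undoing it on xbsf: x(23)→7·(23−23)≡0=a; b(1)→7·(1−23)≡2=c; s(18)→7·(18−23)≡17=r; f(5)→7·(5−23)≡4=e (all mod 26).

acre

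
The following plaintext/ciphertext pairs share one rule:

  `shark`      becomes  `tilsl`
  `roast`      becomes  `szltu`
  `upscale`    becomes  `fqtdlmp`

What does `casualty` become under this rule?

dltflmuz

The shift depends on letter class: consonant s→t is +1, but vowel a→l is +11. Two shifts are in play — +11 for a/e/i/o/u, +1 for every other letter.
Applying it to casualty: c(cons)+1=d, a(vowel)+11=l, s(cons)+1=t, u(vowel)+11=f, a(vowel)+11=l, l(cons)+1=m, t(cons)+1=u, y(cons)+1=z.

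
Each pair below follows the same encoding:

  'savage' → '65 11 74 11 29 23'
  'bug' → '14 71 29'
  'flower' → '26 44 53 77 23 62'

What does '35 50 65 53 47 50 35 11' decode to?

insomnia

With a=1..z=26, the number is 3·pos + 8.
Decoding 35 50 65 53 47 50 35 11: 35→(35−8)÷3=9=i, 50→(50−8)÷3=14=n, 65→(65−8)÷3=19=s, 53→(53−8)÷3=15=o, 47→(47−8)÷3=13=m, 50→(50−8)÷3=14=n, 35→(35−8)÷3=9=i, 11→(11−8)÷3=1=a.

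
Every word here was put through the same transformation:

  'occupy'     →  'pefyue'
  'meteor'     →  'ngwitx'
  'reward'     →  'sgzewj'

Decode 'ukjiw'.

tiger

In occupy: o→p is +1, c→e is +2, c→f is +3, u→y is +4 — the shift increases by 1 each position. Each letter shifts forward by (position + 1), i.e. 1, 2, 3, … — the shift grows by one for each successive letter.
Undoing it on ukjiw: u−1=t, k−2=i, j−3=g, i−4=e, w−5=r.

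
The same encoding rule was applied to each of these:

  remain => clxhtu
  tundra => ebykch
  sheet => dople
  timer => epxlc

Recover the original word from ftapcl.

A repeating key of period 2 is used — shifts +11, +7 over and over.
Undoing it on ftapcl: f−11=u, t−7=m, a−11=p, p−7=i, c−11=r, l−7=e.

umpire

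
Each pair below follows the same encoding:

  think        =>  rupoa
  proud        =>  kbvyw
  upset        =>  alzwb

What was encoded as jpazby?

rustic

The word is reversed, then every letter is shifted forward by 7.
Undoing it on jpazby: shift back: j−7=c, p−7=i, a−7=t, z−7=s, b−7=u, y−7=r → citsur; then reverse → rustic.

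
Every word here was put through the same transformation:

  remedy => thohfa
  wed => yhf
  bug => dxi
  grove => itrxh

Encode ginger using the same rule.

ilpiht

The shift depends on letter class: consonant r→t is +2, but vowel e→h is +3. Two shifts are in play — +3 for a/e/i/o/u, +2 for every other letter.
Applying it to ginger: g(cons)+2=i, i(vowel)+3=l, n(cons)+2=p, g(cons)+2=i, e(vowel)+3=h, r(cons)+2=t.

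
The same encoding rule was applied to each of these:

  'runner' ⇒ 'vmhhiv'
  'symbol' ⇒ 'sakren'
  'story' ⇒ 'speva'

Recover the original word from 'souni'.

r(17)→v(21) and u(20)→m(12) fit y≡23x+20 (mod 26); the inverse of 23 mod 26 is 17. Each letter's alphabet position (a=0..z=25) is mapped through 23·x+20 mod 26 — an affine cipher.
Undoing it on souni: s(18)→17·(18−20)≡18=s; o(14)→17·(14−20)≡2=c; u(20)→17·(20−20)≡0=a; n(13)→17·(13−20)≡11=l; i(8)→17·(8−20)≡4=e (all mod 26).

scale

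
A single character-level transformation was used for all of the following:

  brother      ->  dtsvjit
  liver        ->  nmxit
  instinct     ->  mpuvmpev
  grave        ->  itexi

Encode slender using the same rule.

unipfit

Vowels shift forward by 4 and consonants shift forward by 2.
On slender: s(cons)+2=u, l(cons)+2=n, e(vowel)+4=i, n(cons)+2=p, d(cons)+2=f, e(vowel)+4=i, r(cons)+2=t.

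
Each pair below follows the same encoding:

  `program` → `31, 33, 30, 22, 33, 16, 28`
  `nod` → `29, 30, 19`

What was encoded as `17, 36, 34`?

bus

p is letter #16 and maps to 31: an offset of 15. Letters become their 1-based position plus 15 (so a→16, b→17, …).
Undoing it on 17, 36, 34: 17→(17−15)÷1=2=b, 36→(36−15)÷1=21=u, 34→(34−15)÷1=19=s.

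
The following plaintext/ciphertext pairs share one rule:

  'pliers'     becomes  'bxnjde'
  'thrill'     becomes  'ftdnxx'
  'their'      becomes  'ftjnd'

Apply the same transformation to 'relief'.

The shift depends on letter class: consonant p→b is +12, but vowel i→n is +5. The rule splits by letter class: vowels +5, consonants +12.
Applying it to relief: r(cons)+12=d, e(vowel)+5=j, l(cons)+12=x, i(vowel)+5=n, e(vowel)+5=j, f(cons)+12=r.

djxnjr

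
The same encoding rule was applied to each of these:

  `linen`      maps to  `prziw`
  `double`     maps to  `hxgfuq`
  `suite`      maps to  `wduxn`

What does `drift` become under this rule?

haujc

Shifts by position in linen: pos 0: l→p (+4), pos 1: i→r (+9), pos 2: n→z (+12), pos 3: e→i (+4), pos 4: n→w (+9) — repeating every 3. A repeating key of period 3 is used — shifts +4, +9, +12 over and over.
For drift: d+4=h, r+9=a, i+12=u, f+4=j, t+9=c.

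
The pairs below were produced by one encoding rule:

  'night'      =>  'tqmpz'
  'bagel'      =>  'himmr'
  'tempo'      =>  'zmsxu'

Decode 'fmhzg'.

It's a Vigenère-style cipher with numeric key [6,8]: position i shifts by key[i mod 2].
Reversing it on fmhzg: f−6=z, m−8=e, h−6=b, z−8=r, g−6=a.

zebra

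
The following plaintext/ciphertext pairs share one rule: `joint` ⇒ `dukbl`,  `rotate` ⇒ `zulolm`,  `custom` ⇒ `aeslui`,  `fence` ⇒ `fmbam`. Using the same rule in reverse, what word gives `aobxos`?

Each letter's alphabet position (a=0..z=25) is mapped through 19·x+14 mod 26 — an affine cipher.
Undoing it on aobxos: a(0)→11·(0−14)≡2=c; o(14)→11·(14−14)≡0=a; b(1)→11·(1−14)≡13=n; x(23)→11·(23−14)≡21=v; o(14)→11·(14−14)≡0=a; s(18)→11·(18−14)≡18=s (all mod 26).

canvas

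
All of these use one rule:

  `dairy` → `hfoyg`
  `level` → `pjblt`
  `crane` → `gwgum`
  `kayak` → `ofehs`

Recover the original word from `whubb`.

scout

In dairy: d→h is +4, a→f is +5, i→o is +6, r→y is +7 — the shift increases by 1 each position. Letter i (0-indexed) is shifted by i+4, so successive shifts are 4, 5, 6, ….
Reversing it on whubb: w−4=s, h−5=c, u−6=o, b−7=u, b−8=t.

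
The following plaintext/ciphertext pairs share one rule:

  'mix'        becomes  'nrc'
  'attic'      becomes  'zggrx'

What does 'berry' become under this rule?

This is the alphabet-reversal cipher (Atbash): a becomes z, b becomes y, etc.
On berry: b↔y, e↔v, r↔i, r↔i, y↔b.

yviib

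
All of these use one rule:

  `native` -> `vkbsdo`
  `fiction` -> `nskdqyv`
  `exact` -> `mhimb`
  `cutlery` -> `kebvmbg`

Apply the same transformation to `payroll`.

xkgbwvt

It's a Vigenère-style cipher with numeric key [8,10]: position i shifts by key[i mod 2].
Applying it to payroll: p+8=x, a+10=k, y+8=g, r+10=b, o+8=w, l+10=v, l+8=t.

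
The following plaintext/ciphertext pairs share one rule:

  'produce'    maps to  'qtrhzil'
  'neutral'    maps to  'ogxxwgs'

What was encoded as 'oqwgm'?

notch

The shift increases by 1 at each position, starting from +1: 1, 2, 3, ….
Decoding oqwgm: o−1=n, q−2=o, w−3=t, g−4=c, m−5=h.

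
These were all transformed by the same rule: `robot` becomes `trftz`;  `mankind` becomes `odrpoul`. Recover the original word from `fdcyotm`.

daytime

In robot: r→t is +2, o→r is +3, b→f is +4, o→t is +5 — the shift increases by 1 each position. Each letter shifts forward by (position + 2), i.e. 2, 3, 4, … — the shift grows by one for each successive letter.
Decoding fdcyotm: f−2=d, d−3=a, c−4=y, y−5=t, o−6=i, t−7=m, m−8=e.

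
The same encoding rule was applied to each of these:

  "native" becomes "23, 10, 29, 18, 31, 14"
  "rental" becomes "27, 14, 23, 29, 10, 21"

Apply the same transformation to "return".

27, 14, 29, 30, 27, 23

n is letter #14 and maps to 23: an offset of 9. Each letter is replaced by its alphabet position (a=1..z=26) + 9.
Applying it to return: r=18→27, e=5→14, t=20→29, u=21→30, r=18→27, n=14→23.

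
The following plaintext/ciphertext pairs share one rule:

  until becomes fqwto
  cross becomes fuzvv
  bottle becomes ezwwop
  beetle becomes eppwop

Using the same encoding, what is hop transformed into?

The shift depends on letter class: consonant n→q is +3, but vowel u→f is +11. The rule splits by letter class: vowels +11, consonants +3.
Applying it to hop: h(cons)+3=k, o(vowel)+11=z, p(cons)+3=s.

kzs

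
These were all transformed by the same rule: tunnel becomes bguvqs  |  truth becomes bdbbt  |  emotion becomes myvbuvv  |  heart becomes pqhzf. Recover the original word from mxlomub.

elegant

Shifts by position in tunnel: pos 0: t→b (+8), pos 1: u→g (+12), pos 2: n→u (+7), pos 3: n→v (+8), pos 4: e→q (+12), pos 5: l→s (+7) — repeating every 3. It's a Vigenère-style cipher with numeric key [8,12,7]: position i shifts by key[i mod 3].
Undoing it on mxlomub: m−8=e, x−12=l, l−7=e, o−8=g, m−12=a, u−7=n, b−8=t.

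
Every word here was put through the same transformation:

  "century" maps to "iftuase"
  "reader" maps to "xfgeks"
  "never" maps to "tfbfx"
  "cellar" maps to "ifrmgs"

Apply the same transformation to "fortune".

Shifts by position in century: pos 0: c→i (+6), pos 1: e→f (+1), pos 2: n→t (+6), pos 3: t→u (+1) — repeating every 2. A repeating key of period 2 is used — shifts +6, +1 over and over.
For fortune: f+6=l, o+1=p, r+6=x, t+1=u, u+6=a, n+1=o, e+6=k.

lpxuaok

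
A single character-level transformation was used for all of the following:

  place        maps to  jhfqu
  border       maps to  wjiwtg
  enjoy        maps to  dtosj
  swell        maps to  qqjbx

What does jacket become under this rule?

The output letters match the input read backwards, each shifted +5: place reversed is ecalp. Two steps: reverse the string, then apply a Caesar shift of +5.
Applying it to jacket: reverse → tekcaj; then shift: t+5=y, e+5=j, k+5=p, c+5=h, a+5=f, j+5=o.

yjphfo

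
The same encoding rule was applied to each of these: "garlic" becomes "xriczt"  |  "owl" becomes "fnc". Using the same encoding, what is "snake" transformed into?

jerbv

Compare letters: g→x is +17, a→r is +17, r→i is +17 — a constant shift. Every letter moves 17 places later in the alphabet, wrapping around z→a.
For snake: s+17=j, n+17=e, a+17=r, k+17=b, e+17=v.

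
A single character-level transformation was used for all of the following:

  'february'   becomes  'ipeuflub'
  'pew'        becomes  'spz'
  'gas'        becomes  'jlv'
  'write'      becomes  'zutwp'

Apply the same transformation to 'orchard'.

zufklug

The shift depends on letter class: consonant f→i is +3, but vowel e→p is +11. The rule splits by letter class: vowels +11, consonants +3.
Applying it to orchard: o(vowel)+11=z, r(cons)+3=u, c(cons)+3=f, h(cons)+3=k, a(vowel)+11=l, r(cons)+3=u, d(cons)+3=g.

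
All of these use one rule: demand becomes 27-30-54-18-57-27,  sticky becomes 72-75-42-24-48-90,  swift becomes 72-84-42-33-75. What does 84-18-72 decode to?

d(#4)→27 and e(#5)→30: differences scale by 3, so n = 3·pos + 15. Each letter becomes 3×(its alphabet position, a=1..z=26) + 15.
Decoding 84-18-72: 84→(84−15)÷3=23=w, 18→(18−15)÷3=1=a, 72→(72−15)÷3=19=s.

was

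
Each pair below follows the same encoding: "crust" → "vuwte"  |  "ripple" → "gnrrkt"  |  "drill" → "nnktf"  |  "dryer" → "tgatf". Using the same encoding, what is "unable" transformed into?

Read the word backwards and shift each letter +2.
Applying it to unable: reverse → elbanu; then shift: e+2=g, l+2=n, b+2=d, a+2=c, n+2=p, u+2=w.

gndcpw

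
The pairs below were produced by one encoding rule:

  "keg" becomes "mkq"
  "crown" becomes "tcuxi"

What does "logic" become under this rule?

iomur

Two steps: reverse the string, then apply a Caesar shift of +6.
For logic: reverse → cigol; then shift: c+6=i, i+6=o, g+6=m, o+6=u, l+6=r.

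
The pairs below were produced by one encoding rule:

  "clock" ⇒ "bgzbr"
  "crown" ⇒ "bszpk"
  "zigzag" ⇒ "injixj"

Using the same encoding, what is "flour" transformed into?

ugzls

c(2)→b(1) and l(11)→g(6) fit y≡15x+23 (mod 26); the inverse of 15 mod 26 is 7. This is an affine cipher: with a=0,…,z=25, each position x becomes (15x+23) mod 26.
Applying it to flour: f(5)→15·5+23≡20=u; l(11)→15·11+23≡6=g; o(14)→15·14+23≡25=z; u(20)→15·20+23≡11=l; r(17)→15·17+23≡18=s (all mod 26).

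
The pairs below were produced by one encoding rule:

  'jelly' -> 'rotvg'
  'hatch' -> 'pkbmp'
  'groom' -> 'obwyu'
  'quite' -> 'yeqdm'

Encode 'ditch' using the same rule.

Shifts by position in jelly: pos 0: j→r (+8), pos 1: e→o (+10), pos 2: l→t (+8), pos 3: l→v (+10) — repeating every 2. The shifts repeat in a cycle of length 2: positions 0,1,… shift by +8, +10, then the pattern repeats.
On ditch: d+8=l, i+10=s, t+8=b, c+10=m, h+8=p.

lsbmp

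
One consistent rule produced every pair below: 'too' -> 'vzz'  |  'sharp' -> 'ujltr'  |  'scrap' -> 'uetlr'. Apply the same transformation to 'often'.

zhvpp

The shift depends on letter class: consonant t→v is +2, but vowel o→z is +11. Vowels shift forward by 11 and consonants shift forward by 2.
On often: o(vowel)+11=z, f(cons)+2=h, t(cons)+2=v, e(vowel)+11=p, n(cons)+2=p.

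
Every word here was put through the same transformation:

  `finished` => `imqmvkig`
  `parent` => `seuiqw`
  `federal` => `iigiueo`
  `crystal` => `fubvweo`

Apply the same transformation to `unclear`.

The shift depends on letter class: consonant f→i is +3, but vowel i→m is +4. The rule splits by letter class: vowels +4, consonants +3.
For unclear: u(vowel)+4=y, n(cons)+3=q, c(cons)+3=f, l(cons)+3=o, e(vowel)+4=i, a(vowel)+4=e, r(cons)+3=u.

yqfoieu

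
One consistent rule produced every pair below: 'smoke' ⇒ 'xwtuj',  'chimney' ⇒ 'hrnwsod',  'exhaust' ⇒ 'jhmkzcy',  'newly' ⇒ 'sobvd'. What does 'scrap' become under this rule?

xmwku

Shifts by position in smoke: pos 0: s→x (+5), pos 1: m→w (+10), pos 2: o→t (+5), pos 3: k→u (+10) — repeating every 2. The shifts repeat in a cycle of length 2: positions 0,1,… shift by +5, +10, then the pattern repeats.
For scrap: s+5=x, c+10=m, r+5=w, a+10=k, p+5=u.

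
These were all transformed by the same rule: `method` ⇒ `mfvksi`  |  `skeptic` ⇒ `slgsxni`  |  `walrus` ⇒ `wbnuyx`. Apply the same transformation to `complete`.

cpospjzl

In method: m→m is +0, e→f is +1, t→v is +2, h→k is +3 — the shift increases by 1 each position. Each letter shifts forward by its position index (0, 1, 2, …) — the shift grows by one for each successive letter.
For complete: c+0=c, o+1=p, m+2=o, p+3=s, l+4=p, e+5=j, t+6=z, e+7=l.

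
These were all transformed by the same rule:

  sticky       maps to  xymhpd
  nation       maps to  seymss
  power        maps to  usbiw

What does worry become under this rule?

The shift depends on letter class: consonant s→x is +5, but vowel i→m is +4. Two shifts are in play — +4 for a/e/i/o/u, +5 for every other letter.
Applying it to worry: w(cons)+5=b, o(vowel)+4=s, r(cons)+5=w, r(cons)+5=w, y(cons)+5=d.

bswwd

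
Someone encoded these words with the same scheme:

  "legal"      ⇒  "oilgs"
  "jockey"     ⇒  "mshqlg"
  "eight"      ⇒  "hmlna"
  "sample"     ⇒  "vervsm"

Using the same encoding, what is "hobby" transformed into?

ksghf

The shift increases by 1 at each position, starting from +3: 3, 4, 5, ….
Applying it to hobby: h+3=k, o+4=s, b+5=g, b+6=h, y+7=f.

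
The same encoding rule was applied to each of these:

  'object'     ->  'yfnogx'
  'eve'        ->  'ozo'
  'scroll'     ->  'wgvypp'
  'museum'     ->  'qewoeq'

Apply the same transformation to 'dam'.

hkq

The shift depends on letter class: consonant b→f is +4, but vowel o→y is +10. Two shifts are in play — +10 for a/e/i/o/u, +4 for every other letter.
On dam: d(cons)+4=h, a(vowel)+10=k, m(cons)+4=q.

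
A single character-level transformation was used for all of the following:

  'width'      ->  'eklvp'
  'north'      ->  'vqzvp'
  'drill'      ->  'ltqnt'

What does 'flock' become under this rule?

Shifts by position in width: pos 0: w→e (+8), pos 1: i→k (+2), pos 2: d→l (+8), pos 3: t→v (+2) — repeating every 2. It's a Vigenère-style cipher with numeric key [8,2]: position i shifts by key[i mod 2].
For flock: f+8=n, l+2=n, o+8=w, c+2=e, k+8=s.

nnwes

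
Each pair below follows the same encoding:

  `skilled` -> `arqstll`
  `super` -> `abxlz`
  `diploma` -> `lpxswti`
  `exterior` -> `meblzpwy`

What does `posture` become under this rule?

Shifts by position in skilled: pos 0: s→a (+8), pos 1: k→r (+7), pos 2: i→q (+8), pos 3: l→s (+7) — repeating every 2. It's a Vigenère-style cipher with numeric key [8,7]: position i shifts by key[i mod 2].
Applying it to posture: p+8=x, o+7=v, s+8=a, t+7=a, u+8=c, r+7=y, e+8=m.

xvaacym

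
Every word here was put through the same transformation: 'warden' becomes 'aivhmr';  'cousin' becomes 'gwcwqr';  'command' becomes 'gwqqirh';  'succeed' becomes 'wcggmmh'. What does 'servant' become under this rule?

The shift depends on letter class: consonant w→a is +4, but vowel a→i is +8. Vowels shift forward by 8 and consonants shift forward by 4.
On servant: s(cons)+4=w, e(vowel)+8=m, r(cons)+4=v, v(cons)+4=z, a(vowel)+8=i, n(cons)+4=r, t(cons)+4=x.

wmvzirx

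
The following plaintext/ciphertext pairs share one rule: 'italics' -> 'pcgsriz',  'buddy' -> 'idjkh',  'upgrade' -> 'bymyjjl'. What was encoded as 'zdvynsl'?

supreme

It's a Vigenère-style cipher with numeric key [7,9,6]: position i shifts by key[i mod 3].
Decoding zdvynsl: z−7=s, d−9=u, v−6=p, y−7=r, n−9=e, s−6=m, l−7=e.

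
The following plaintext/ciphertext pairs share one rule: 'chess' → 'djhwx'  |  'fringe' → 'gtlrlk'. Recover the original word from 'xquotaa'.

In chess: c→d is +1, h→j is +2, e→h is +3, s→w is +4 — the shift increases by 1 each position. Letter i (0-indexed) is shifted by i+1, so successive shifts are 1, 2, 3, ….
Decoding xquotaa: x−1=w, q−2=o, u−3=r, o−4=k, t−5=o, a−6=u, a−7=t.

workout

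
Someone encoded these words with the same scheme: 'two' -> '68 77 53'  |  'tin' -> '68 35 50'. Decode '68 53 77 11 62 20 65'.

With a=1..z=26, the number is 3·pos + 8.
Reversing it on 68 53 77 11 62 20 65: 68→(68−8)÷3=20=t, 53→(53−8)÷3=15=o, 77→(77−8)÷3=23=w, 11→(11−8)÷3=1=a, 62→(62−8)÷3=18=r, 20→(20−8)÷3=4=d, 65→(65−8)÷3=19=s.

towards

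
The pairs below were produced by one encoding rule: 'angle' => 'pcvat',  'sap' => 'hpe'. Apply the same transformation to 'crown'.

Compare letters: a→p is +15, n→c is +15, g→v is +15 — a constant shift. It's a constant shift of +15 (ROT15).
For crown: c+15=r, r+15=g, o+15=d, w+15=l, n+15=c.

rgdlc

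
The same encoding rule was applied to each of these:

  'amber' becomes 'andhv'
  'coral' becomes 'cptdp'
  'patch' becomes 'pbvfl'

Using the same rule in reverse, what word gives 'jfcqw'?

In amber: a→a is +0, m→n is +1, b→d is +2, e→h is +3 — the shift increases by 1 each position. The shift increases by 1 at each position, starting from +0: 0, 1, 2, ….
Decoding jfcqw: j−0=j, f−1=e, c−2=a, q−3=n, w−4=s.

jeans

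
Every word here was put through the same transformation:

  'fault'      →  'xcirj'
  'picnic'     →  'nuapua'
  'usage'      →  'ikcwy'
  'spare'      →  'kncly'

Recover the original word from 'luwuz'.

rigid

f(5)→x(23) and a(0)→c(2) fit y≡25x+2 (mod 26); the inverse of 25 mod 26 is 25. This is an affine cipher: with a=0,…,z=25, each position x becomes (25x+2) mod 26.
Reversing it on luwuz: l(11)→25·(11−2)≡17=r; u(20)→25·(20−2)≡8=i; w(22)→25·(22−2)≡6=g; u(20)→25·(20−2)≡8=i; z(25)→25·(25−2)≡3=d (all mod 26).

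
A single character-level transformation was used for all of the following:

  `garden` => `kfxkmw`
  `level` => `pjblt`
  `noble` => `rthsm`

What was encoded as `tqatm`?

plume

In garden: g→k is +4, a→f is +5, r→x is +6, d→k is +7 — the shift increases by 1 each position. Letter i (0-indexed) is shifted by i+4, so successive shifts are 4, 5, 6, ….
Undoing it on tqatm: t−4=p, q−5=l, a−6=u, t−7=m, m−8=e.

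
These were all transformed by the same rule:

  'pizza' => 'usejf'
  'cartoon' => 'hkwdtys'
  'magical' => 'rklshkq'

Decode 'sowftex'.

nervous

Shifts by position in pizza: pos 0: p→u (+5), pos 1: i→s (+10), pos 2: z→e (+5), pos 3: z→j (+10) — repeating every 2. The shifts repeat in a cycle of length 2: positions 0,1,… shift by +5, +10, then the pattern repeats.
Reversing it on sowftex: s−5=n, o−10=e, w−5=r, f−10=v, t−5=o, e−10=u, x−5=s.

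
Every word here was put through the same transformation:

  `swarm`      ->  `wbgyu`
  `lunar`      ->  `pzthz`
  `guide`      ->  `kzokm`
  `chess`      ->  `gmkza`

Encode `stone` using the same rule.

wyuum

In swarm: s→w is +4, w→b is +5, a→g is +6, r→y is +7 — the shift increases by 1 each position. Letter i (0-indexed) is shifted by i+4, so successive shifts are 4, 5, 6, ….
Applying it to stone: s+4=w, t+5=y, o+6=u, n+7=u, e+8=m.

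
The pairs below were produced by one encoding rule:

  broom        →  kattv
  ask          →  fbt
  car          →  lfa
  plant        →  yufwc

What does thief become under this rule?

cqnjo

Two shifts are in play — +5 for a/e/i/o/u, +9 for every other letter.
Applying it to thief: t(cons)+9=c, h(cons)+9=q, i(vowel)+5=n, e(vowel)+5=j, f(cons)+9=o.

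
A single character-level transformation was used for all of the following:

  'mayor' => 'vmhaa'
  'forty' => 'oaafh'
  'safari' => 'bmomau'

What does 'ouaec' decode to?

Shifts by position in mayor: pos 0: m→v (+9), pos 1: a→m (+12), pos 2: y→h (+9), pos 3: o→a (+12) — repeating every 2. It's a Vigenère-style cipher with numeric key [9,12]: position i shifts by key[i mod 2].
Undoing it on ouaec: o−9=f, u−12=i, a−9=r, e−12=s, c−9=t.

first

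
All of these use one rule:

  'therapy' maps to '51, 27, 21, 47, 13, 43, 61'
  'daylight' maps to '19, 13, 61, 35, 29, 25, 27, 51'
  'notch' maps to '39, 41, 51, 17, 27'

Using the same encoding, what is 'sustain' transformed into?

t(#20)→51 and h(#8)→27: differences scale by 2, so n = 2·pos + 11. With a=1..z=26, the number is 2·pos + 11.
Applying it to sustain: s=19→49, u=21→53, s=19→49, t=20→51, a=1→13, i=9→29, n=14→39.

49, 53, 49, 51, 13, 29, 39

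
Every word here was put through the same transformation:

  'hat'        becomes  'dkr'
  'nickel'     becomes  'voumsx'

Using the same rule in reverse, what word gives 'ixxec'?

sunny

The output letters match the input read backwards, each shifted +10: hat reversed is tah. Read the word backwards and shift each letter +10.
Undoing it on ixxec: shift back: i−10=y, x−10=n, x−10=n, e−10=u, c−10=s → ynnus; then reverse → sunny.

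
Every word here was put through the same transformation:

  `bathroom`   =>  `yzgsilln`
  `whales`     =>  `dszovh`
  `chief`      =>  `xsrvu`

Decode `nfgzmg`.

Letters are reflected about the middle of the alphabet (position → 25−position): Atbash.
Reversing it on nfgzmg: n↔m, f↔u, g↔t, z↔a, m↔n, g↔t.

mutant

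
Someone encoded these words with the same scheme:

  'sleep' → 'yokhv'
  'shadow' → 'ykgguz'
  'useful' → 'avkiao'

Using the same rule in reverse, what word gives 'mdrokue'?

A repeating key of period 2 is used — shifts +6, +3 over and over.
Decoding mdrokue: m−6=g, d−3=a, r−6=l, o−3=l, k−6=e, u−3=r, e−6=y.

gallery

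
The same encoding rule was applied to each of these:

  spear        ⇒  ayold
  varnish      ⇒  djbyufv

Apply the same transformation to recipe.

The shift increases by 1 at each position, starting from +8: 8, 9, 10, ….
On recipe: r+8=z, e+9=n, c+10=m, i+11=t, p+12=b, e+13=r.

znmtbr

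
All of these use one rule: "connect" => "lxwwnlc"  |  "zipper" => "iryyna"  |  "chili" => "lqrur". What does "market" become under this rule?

This is a Caesar cipher with shift 9.
Applying it to market: m+9=v, a+9=j, r+9=a, k+9=t, e+9=n, t+9=c.

vjatnc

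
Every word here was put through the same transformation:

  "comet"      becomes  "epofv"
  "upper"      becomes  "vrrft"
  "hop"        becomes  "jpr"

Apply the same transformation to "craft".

etbhv

The shift depends on letter class: consonant c→e is +2, but vowel o→p is +1. Vowels shift forward by 1 and consonants shift forward by 2.
On craft: c(cons)+2=e, r(cons)+2=t, a(vowel)+1=b, f(cons)+2=h, t(cons)+2=v.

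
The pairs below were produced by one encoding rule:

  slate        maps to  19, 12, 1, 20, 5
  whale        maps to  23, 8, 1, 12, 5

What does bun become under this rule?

s is letter #19 and maps to 19: an offset of 0. Letters become their 1-indexed alphabet positions: a=1 … z=26.
For bun: b=2→2, u=21→21, n=14→14.

2, 21, 14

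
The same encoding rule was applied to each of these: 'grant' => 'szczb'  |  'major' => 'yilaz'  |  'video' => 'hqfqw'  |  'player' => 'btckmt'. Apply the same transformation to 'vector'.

Shifts by position in grant: pos 0: g→s (+12), pos 1: r→z (+8), pos 2: a→c (+2), pos 3: n→z (+12), pos 4: t→b (+8) — repeating every 3. It's a Vigenère-style cipher with numeric key [12,8,2]: position i shifts by key[i mod 3].
On vector: v+12=h, e+8=m, c+2=e, t+12=f, o+8=w, r+2=t.

hmefwt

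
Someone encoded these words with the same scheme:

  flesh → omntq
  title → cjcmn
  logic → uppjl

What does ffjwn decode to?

Shifts by position in flesh: pos 0: f→o (+9), pos 1: l→m (+1), pos 2: e→n (+9), pos 3: s→t (+1) — repeating every 2. It's a Vigenère-style cipher with numeric key [9,1]: position i shifts by key[i mod 2].
Undoing it on ffjwn: f−9=w, f−1=e, j−9=a, w−1=v, n−9=e.

weave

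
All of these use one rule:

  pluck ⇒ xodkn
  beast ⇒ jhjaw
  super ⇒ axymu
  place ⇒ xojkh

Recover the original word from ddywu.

Shifts by position in pluck: pos 0: p→x (+8), pos 1: l→o (+3), pos 2: u→d (+9), pos 3: c→k (+8), pos 4: k→n (+3) — repeating every 3. The shifts repeat in a cycle of length 3: positions 0,1,… shift by +8, +3, +9, then the pattern repeats.
Decoding ddywu: d−8=v, d−3=a, y−9=p, w−8=o, u−3=r.

vapor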